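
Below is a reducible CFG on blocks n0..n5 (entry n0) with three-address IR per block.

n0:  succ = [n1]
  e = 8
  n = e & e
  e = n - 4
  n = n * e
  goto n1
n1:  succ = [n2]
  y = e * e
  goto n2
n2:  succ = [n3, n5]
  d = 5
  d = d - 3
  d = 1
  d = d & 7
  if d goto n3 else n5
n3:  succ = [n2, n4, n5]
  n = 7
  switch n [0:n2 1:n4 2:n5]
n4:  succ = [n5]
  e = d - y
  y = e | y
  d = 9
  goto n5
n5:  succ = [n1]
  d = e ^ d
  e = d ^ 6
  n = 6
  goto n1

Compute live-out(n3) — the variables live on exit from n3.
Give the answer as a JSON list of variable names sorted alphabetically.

Block summaries:
  n0 def {e,n} use ∅
  n1 def {y} use {e}
  n2 def {d} use ∅
  n3 def {n} use ∅
  n4 def {d,e,y} use {d,y}
  n5 def {d,e,n} use {d,e}

Live sets:
  n0 li=∅ lo={e}
  n1 li={e} lo={e,y}
  n2 li={e,y} lo={d,e,y}
  n3 li={d,e,y} lo={d,e,y}
  n4 li={d,y} lo={d,e}
  n5 li={d,e} lo={e}

live-out(n3) = ["d", "e", "y"]

Answer: ["d", "e", "y"]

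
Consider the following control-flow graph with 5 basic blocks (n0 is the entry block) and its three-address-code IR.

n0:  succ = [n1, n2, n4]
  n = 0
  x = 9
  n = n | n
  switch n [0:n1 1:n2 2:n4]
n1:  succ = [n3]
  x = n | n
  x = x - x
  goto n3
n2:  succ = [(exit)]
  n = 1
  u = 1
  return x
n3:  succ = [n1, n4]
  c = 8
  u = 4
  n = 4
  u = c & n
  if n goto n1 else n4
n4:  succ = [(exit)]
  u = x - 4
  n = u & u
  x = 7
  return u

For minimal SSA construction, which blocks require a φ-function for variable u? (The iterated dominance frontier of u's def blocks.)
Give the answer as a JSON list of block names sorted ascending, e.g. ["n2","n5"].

Answer: ["n1", "n4"]

Derivation:
idom tree: n1←n0 n2←n0 n3←n1 n4←n0
Join-block Dom:
  n1: preds {n0,n3}: {n0} ∩ {n0,n1,n3} = {n0}; idom=n0
  n4: preds {n0,n3}: {n0} ∩ {n0,n1,n3} = {n0}; idom=n0

Frontier:
  n1←n0: walk · to n0
  n1←n3: walk n3→n1 to n0
  n4←n0: walk · to n0
  n4←n3: walk n3→n1 to n0
  DF(n0)=∅
  DF(n1)={n1,n4}
  DF(n2)=∅
  DF(n3)={n1,n4}
  DF(n4)=∅

φ for u: defs {n2,n3,n4}
  DF⁺ = {n1,n4}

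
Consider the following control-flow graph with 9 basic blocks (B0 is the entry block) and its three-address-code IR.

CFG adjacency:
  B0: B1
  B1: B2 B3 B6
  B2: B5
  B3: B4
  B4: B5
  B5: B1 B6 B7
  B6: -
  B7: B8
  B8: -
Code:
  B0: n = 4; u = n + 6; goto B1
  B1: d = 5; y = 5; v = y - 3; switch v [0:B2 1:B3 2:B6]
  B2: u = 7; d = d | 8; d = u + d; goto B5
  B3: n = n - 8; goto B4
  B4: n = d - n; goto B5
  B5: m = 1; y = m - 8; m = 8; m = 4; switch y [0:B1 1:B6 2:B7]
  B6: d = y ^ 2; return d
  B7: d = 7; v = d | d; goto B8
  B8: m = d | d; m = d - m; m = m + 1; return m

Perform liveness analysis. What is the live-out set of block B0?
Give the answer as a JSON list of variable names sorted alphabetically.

def/use:
  B0: {n,u} / ∅
  B1: {d,v,y} / ∅
  B2: {d,u} / {d}
  B3: {n} / {n}
  B4: {n} / {d,n}
  B5: {m,y} / ∅
  B6: {d} / {y}
  B7: {d,v} / ∅
  B8: {m} / {d}

Liveness:
  B0 li=∅ lo={n}
  B1 li={n} lo={d,n,y}
  B2 li={d,n} lo={n}
  B3 li={d,n} lo={d,n}
  B4 li={d,n} lo={n}
  B5 li={n} lo={n,y}
  B6 li={y} lo=∅
  B7 li=∅ lo={d}
  B8 li={d} lo=∅

live-out(B0) = ["n"]

Answer: ["n"]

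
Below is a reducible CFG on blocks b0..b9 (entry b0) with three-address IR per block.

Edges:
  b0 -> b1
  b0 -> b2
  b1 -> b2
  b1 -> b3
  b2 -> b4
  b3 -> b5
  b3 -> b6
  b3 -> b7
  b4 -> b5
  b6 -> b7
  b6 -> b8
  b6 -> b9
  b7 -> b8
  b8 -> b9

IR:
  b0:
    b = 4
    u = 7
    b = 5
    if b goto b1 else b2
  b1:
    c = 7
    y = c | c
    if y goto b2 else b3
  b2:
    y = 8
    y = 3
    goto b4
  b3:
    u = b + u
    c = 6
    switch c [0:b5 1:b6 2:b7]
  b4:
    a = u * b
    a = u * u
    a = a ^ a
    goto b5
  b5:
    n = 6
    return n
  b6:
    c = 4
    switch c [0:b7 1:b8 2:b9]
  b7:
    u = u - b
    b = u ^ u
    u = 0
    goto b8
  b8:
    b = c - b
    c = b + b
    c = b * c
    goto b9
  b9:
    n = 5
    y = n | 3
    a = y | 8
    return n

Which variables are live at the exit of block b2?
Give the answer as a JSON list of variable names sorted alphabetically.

Answer: ["b", "u"]

Working:
def/use:
  b0: def={b,u} ue=∅
  b1: def={c,y} ue=∅
  b2: def={y} ue=∅
  b3: def={c,u} ue={b,u}
  b4: def={a} ue={b,u}
  b5: def={n} ue=∅
  b6: def={c} ue=∅
  b7: def={b,u} ue={b,u}
  b8: def={b,c} ue={b,c}
  b9: def={a,n,y} ue=∅

Liveness:
  b0: in=∅ out={b,u}
  b1: in={b,u} out={b,u}
  b2: in={b,u} out={b,u}
  b3: in={b,u} out={b,c,u}
  b4: in={b,u} out=∅
  b5: in=∅ out=∅
  b6: in={b,u} out={b,c,u}
  b7: in={b,c,u} out={b,c}
  b8: in={b,c} out=∅
  b9: in=∅ out=∅

live-out(b2) = ["b", "u"]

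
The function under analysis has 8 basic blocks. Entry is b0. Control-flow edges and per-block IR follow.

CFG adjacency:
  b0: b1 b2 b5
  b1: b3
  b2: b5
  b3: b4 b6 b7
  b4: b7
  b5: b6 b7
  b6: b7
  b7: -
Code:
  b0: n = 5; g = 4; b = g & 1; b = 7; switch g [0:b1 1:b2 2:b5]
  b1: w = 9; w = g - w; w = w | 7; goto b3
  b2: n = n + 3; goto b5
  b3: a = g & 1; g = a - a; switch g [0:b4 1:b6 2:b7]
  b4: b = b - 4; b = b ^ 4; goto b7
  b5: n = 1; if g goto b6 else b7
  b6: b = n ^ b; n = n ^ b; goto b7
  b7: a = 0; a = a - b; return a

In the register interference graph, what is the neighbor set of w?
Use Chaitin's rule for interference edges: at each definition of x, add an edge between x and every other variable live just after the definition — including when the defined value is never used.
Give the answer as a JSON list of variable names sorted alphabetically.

def/use:
  b0 def {b,g,n} use ∅
  b1 def {w} use {g}
  b2 def {n} use {n}
  b3 def {a,g} use {g}
  b4 def {b} use {b}
  b5 def {n} use {g}
  b6 def {b,n} use {b,n}
  b7 def {a} use {b}

Liveness:
  b0 li=∅ lo={b,g,n}
  b1 li={b,g,n} lo={b,g,n}
  b2 li={b,g,n} lo={b,g}
  b3 li={b,g,n} lo={b,n}
  b4 li={b} lo={b}
  b5 li={b,g} lo={b,n}
  b6 li={b,n} lo={b}
  b7 li={b} lo=∅

Interference:
  a — {b,n}
  b — {a,g,n,w}
  g — {b,n,w}
  n — {a,b,g,w}
  w — {b,g,n}

N(w) = ["b", "g", "n"]

Answer: ["b", "g", "n"]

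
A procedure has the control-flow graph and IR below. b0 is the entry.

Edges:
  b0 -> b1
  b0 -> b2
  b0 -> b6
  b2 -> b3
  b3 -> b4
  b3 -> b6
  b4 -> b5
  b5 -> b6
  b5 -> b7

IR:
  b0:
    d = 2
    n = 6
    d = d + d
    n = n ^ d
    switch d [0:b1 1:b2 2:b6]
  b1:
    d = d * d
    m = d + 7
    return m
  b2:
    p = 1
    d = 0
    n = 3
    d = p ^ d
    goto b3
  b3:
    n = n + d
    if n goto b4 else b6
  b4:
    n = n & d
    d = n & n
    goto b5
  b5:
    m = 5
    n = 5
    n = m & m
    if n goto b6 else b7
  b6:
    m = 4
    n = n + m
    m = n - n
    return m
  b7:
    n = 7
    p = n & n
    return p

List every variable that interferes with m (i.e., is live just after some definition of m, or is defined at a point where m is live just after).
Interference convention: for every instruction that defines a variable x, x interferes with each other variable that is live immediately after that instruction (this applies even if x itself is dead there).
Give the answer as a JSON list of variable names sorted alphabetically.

Per-block:
  b0 def {d,n} use ∅
  b1 def {d,m} use {d}
  b2 def {d,n,p} use ∅
  b3 def {n} use {d,n}
  b4 def {d,n} use {d,n}
  b5 def {m,n} use ∅
  b6 def {m,n} use {n}
  b7 def {n,p} use ∅

Live sets:
  b0 li=∅ lo={d,n}
  b1 li={d} lo=∅
  b2 li=∅ lo={d,n}
  b3 li={d,n} lo={d,n}
  b4 li={d,n} lo=∅
  b5 li=∅ lo={n}
  b6 li={n} lo=∅
  b7 li=∅ lo=∅

Conflict graph:
  d: {n,p}
  m: {n}
  n: {d,m,p}
  p: {d,n}

N(m) = ["n"]

Answer: ["n"]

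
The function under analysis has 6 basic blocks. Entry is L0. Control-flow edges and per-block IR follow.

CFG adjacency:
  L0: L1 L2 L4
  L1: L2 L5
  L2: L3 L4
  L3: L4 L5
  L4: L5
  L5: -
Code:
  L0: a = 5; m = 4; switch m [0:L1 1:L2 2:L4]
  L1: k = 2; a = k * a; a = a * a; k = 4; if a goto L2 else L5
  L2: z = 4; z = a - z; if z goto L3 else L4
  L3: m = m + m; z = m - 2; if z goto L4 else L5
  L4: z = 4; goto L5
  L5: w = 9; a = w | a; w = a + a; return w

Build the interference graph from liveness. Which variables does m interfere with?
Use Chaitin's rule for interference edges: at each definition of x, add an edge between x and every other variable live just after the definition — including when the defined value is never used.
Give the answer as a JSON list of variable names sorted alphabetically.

Answer: ["a", "k", "z"]

Derivation:
def/use:
  L0: {a,m} / ∅
  L1: {a,k} / {a}
  L2: {z} / {a}
  L3: {m,z} / {m}
  L4: {z} / ∅
  L5: {a,w} / {a}

Live sets:
  L0: in=∅ out={a,m}
  L1: in={a,m} out={a,m}
  L2: in={a,m} out={a,m}
  L3: in={a,m} out={a}
  L4: in={a} out={a}
  L5: in={a} out=∅

Interference:
  a↔{k,m,w,z}
  k↔{a,m}
  m↔{a,k,z}
  w↔{a}
  z↔{a,m}

N(m) = ["a", "k", "z"]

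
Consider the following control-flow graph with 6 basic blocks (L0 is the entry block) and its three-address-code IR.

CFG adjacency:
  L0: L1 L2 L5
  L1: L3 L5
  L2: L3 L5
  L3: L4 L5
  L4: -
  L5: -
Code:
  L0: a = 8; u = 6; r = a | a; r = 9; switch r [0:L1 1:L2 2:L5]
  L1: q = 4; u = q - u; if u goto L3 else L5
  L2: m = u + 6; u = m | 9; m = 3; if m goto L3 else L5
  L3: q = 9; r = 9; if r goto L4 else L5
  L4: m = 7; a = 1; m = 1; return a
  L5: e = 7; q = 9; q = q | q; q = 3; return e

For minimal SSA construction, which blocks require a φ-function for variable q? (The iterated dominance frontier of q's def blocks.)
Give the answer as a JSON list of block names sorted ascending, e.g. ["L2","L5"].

idom tree: L1←L0 L2←L0 L3←L0 L4←L3 L5←L0
Dom∩ at merges:
  L3: preds {L1,L2}: {L0,L1} ∩ {L0,L2} = {L0}; idom=L0
  L5: preds {L0,L1,L2,L3}: {L0} ∩ {L0,L1} ∩ {L0,L2} ∩ {L0,L3} = {L0}; idom=L0

Frontier:
  join L3 pred L1: L1 stop@L0
  join L3 pred L2: L2 stop@L0
  join L5 pred L0: · stop@L0
  join L5 pred L1: L1 stop@L0
  join L5 pred L2: L2 stop@L0
  join L5 pred L3: L3 stop@L0
  L0: DF=∅
  L1: DF={L3,L5}
  L2: DF={L3,L5}
  L3: DF={L5}
  L4: DF=∅
  L5: DF=∅

φ for q: defs {L1,L3,L5}
  DF⁺ = {L3,L5}

Answer: ["L3", "L5"]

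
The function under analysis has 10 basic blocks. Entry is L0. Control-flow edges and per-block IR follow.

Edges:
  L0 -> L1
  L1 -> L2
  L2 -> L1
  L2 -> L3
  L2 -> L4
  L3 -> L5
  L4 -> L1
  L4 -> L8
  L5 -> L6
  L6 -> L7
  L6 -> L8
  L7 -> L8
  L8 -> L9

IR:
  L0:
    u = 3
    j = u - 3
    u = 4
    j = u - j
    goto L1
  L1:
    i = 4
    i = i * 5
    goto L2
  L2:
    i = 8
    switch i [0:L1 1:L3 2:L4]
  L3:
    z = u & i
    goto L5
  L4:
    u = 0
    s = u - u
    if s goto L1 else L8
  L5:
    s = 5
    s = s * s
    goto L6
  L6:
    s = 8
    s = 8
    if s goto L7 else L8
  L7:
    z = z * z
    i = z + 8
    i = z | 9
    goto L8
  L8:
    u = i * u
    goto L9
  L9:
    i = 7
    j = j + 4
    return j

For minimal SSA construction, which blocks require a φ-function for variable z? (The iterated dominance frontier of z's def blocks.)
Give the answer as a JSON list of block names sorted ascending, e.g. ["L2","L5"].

Answer: ["L8"]

Analysis:
idom tree: L1←L0 L2←L1 L3←L2 L4←L2 L5←L3 L6←L5 L7←L6 L8←L2 L9←L8
Dom at joins:
  L1: preds {L0,L2,L4}: {L0} ∩ {L0,L1,L2} ∩ {L0,L1,L2,L4} = {L0}; idom=L0
  L8: preds {L4,L6,L7}: {L0,L1,L2,L4} ∩ {L0,L1,L2,L3,L5,L6} ∩ {L0,L1,L2,L3,L5,L6,L7} = {L0,L1,L2}; idom=L2

Frontier:
  join L1 pred L0: · stop@L0
  join L1 pred L2: L2→L1 stop@L0
  join L1 pred L4: L4→L2→L1 stop@L0
  join L8 pred L4: L4 stop@L2
  join L8 pred L6: L6→L5→L3 stop@L2
  join L8 pred L7: L7→L6→L5→L3 stop@L2
  L0: DF=∅
  L1: DF={L1}
  L2: DF={L1}
  L3: DF={L8}
  L4: DF={L1,L8}
  L5: DF={L8}
  L6: DF={L8}
  L7: DF={L8}
  L8: DF=∅
  L9: DF=∅

φ for z: defs {L3,L7}
  DF⁺ = {L8}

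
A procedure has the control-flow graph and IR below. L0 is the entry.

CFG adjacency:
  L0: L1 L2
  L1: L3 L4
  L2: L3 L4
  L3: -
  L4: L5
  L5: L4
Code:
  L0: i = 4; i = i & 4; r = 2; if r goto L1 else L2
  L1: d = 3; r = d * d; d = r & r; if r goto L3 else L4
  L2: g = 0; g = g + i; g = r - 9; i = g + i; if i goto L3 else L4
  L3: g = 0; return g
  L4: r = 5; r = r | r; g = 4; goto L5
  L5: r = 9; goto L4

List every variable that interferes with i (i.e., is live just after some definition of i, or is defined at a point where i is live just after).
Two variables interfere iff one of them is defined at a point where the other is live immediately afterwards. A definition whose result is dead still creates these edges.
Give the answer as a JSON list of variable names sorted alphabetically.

Per-block:
  L0: def={i,r} ue=∅
  L1: def={d,r} ue=∅
  L2: def={g,i} ue={i,r}
  L3: def={g} ue=∅
  L4: def={g,r} ue=∅
  L5: def={r} ue=∅

Backward fixpoint:
  L0: in=∅ out={i,r}
  L1: in=∅ out=∅
  L2: in={i,r} out=∅
  L3: in=∅ out=∅
  L4: in=∅ out=∅
  L5: in=∅ out=∅

Interfere edges:
  d — {r}
  g — {i,r}
  i — {g,r}
  r — {d,g,i}

N(i) = ["g", "r"]

Answer: ["g", "r"]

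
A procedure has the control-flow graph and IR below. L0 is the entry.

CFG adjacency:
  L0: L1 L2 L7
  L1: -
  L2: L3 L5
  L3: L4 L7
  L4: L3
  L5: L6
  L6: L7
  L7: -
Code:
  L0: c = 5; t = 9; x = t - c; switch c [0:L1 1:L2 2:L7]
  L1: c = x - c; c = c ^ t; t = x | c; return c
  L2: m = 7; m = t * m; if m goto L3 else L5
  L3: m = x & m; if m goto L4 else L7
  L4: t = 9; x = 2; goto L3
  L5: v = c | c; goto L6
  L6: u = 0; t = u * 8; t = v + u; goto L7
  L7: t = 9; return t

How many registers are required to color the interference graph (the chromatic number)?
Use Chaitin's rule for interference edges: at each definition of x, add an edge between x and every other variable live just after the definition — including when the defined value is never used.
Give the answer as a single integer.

Block summaries:
  L0: {c,t,x} / ∅
  L1: {c,t} / {c,t,x}
  L2: {m} / {t}
  L3: {m} / {m,x}
  L4: {t,x} / ∅
  L5: {v} / {c}
  L6: {t,u} / {v}
  L7: {t} / ∅

Liveness:
  live L0: ∅→{c,t,x}
  live L1: {c,t,x}→∅
  live L2: {c,t,x}→{c,m,x}
  live L3: {m,x}→{m}
  live L4: {m}→{m,x}
  live L5: {c}→{v}
  live L6: {v}→∅
  live L7: ∅→∅

Conflict graph:
  c↔{m,t,x}
  m↔{c,t,x}
  t↔{c,m,u,v,x}
  u↔{t,v}
  v↔{t,u}
  x↔{c,m,t}

Colouring:
  lower bound: {c,m,t,x} mutually conflict ⇒ χ ≥ 4
  assign c→r1 m→r2 t→r0 u→r1 v→r2 x→r3 — no edge inside a register ⇒ χ ≤ 4
  χ = 4

Answer: 4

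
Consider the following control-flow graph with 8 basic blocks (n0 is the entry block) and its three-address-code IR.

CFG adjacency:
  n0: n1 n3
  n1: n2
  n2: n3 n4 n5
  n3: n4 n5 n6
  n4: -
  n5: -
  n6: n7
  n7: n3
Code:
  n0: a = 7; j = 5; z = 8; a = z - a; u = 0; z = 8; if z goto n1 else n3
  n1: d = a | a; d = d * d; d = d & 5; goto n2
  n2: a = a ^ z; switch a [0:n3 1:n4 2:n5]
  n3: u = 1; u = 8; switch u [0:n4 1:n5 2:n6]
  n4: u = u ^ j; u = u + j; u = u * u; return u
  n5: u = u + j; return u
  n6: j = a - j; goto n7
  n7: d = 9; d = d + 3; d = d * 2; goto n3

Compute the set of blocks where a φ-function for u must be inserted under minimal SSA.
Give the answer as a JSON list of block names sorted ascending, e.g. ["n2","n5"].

idom tree: n1←n0 n2←n1 n3←n0 n4←n0 n5←n0 n6←n3 n7←n6
Join-block Dom:
  n3: preds {n0,n2,n7}: {n0} ∩ {n0,n1,n2} ∩ {n0,n3,n6,n7} = {n0}; idom=n0
  n4: preds {n2,n3}: {n0,n1,n2} ∩ {n0,n3} = {n0}; idom=n0
  n5: preds {n2,n3}: {n0,n1,n2} ∩ {n0,n3} = {n0}; idom=n0

DF walk-up:
  join n3 pred n0: · stop@n0
  join n3 pred n2: n2→n1 stop@n0
  join n3 pred n7: n7→n6→n3 stop@n0
  join n4 pred n2: n2→n1 stop@n0
  join n4 pred n3: n3 stop@n0
  join n5 pred n2: n2→n1 stop@n0
  join n5 pred n3: n3 stop@n0
  n0: DF=∅
  n1: DF={n3,n4,n5}
  n2: DF={n3,n4,n5}
  n3: DF={n3,n4,n5}
  n4: DF=∅
  n5: DF=∅
  n6: DF={n3}
  n7: DF={n3}

φ for u: defs {n0,n3,n4,n5}
  DF⁺ = {n3,n4,n5}

Answer: ["n3", "n4", "n5"]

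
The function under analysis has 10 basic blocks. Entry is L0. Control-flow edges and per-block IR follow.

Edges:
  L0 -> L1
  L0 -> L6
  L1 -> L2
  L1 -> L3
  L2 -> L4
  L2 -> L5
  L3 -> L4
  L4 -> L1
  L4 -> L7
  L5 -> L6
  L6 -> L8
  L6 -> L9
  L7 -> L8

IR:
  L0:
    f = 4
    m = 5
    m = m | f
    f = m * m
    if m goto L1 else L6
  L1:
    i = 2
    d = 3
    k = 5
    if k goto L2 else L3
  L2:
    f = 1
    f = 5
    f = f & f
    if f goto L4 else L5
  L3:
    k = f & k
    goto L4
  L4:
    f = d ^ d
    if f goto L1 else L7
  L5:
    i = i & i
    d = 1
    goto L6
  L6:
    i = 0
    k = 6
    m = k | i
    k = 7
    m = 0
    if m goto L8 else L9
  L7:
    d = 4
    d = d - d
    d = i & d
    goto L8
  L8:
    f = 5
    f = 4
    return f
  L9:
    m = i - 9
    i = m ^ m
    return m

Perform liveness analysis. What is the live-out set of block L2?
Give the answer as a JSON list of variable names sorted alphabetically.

Answer: ["d", "i"]

Analysis:
Block summaries:
  L0: {f,m} / ∅
  L1: {d,i,k} / ∅
  L2: {f} / ∅
  L3: {k} / {f,k}
  L4: {f} / {d}
  L5: {d,i} / {i}
  L6: {i,k,m} / ∅
  L7: {d} / {i}
  L8: {f} / ∅
  L9: {i,m} / {i}

Live sets:
  L0 li=∅ lo={f}
  L1 li={f} lo={d,f,i,k}
  L2 li={d,i} lo={d,i}
  L3 li={d,f,i,k} lo={d,i}
  L4 li={d,i} lo={f,i}
  L5 li={i} lo=∅
  L6 li=∅ lo={i}
  L7 li={i} lo=∅
  L8 li=∅ lo=∅
  L9 li={i} lo=∅

live-out(L2) = ["d", "i"]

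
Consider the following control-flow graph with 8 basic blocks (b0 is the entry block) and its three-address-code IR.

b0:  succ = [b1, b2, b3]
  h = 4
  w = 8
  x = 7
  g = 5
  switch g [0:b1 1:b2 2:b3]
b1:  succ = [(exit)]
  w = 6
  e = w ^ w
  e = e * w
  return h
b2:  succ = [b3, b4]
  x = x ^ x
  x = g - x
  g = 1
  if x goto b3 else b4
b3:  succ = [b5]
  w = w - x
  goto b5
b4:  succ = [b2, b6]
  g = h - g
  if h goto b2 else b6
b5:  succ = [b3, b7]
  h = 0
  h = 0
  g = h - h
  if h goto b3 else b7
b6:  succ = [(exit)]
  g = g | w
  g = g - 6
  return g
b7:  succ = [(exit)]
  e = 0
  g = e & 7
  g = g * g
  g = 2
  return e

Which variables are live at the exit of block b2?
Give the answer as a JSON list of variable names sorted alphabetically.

Answer: ["g", "h", "w", "x"]

Working:
Per-block:
  b0: {g,h,w,x} / ∅
  b1: {e,w} / {h}
  b2: {g,x} / {g,x}
  b3: {w} / {w,x}
  b4: {g} / {g,h}
  b5: {g,h} / ∅
  b6: {g} / {g,w}
  b7: {e,g} / ∅

Backward fixpoint:
  b0 li=∅ lo={g,h,w,x}
  b1 li={h} lo=∅
  b2 li={g,h,w,x} lo={g,h,w,x}
  b3 li={w,x} lo={w,x}
  b4 li={g,h,w,x} lo={g,h,w,x}
  b5 li={w,x} lo={w,x}
  b6 li={g,w} lo=∅
  b7 li=∅ lo=∅

live-out(b2) = ["g", "h", "w", "x"]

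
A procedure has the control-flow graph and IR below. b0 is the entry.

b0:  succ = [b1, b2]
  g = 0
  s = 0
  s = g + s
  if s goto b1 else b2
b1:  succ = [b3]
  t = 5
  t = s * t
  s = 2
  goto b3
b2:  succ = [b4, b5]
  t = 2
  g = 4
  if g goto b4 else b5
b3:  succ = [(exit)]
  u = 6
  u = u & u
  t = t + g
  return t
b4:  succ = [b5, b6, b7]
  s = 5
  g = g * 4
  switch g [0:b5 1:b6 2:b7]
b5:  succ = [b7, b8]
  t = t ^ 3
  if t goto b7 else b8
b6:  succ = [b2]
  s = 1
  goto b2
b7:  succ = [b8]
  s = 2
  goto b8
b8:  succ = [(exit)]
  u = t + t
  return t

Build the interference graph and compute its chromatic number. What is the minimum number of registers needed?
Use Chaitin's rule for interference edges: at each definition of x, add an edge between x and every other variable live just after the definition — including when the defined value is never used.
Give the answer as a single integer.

Answer: 3

Analysis:
def/use:
  b0 def {g,s} use ∅
  b1 def {s,t} use {s}
  b2 def {g,t} use ∅
  b3 def {t,u} use {g,t}
  b4 def {g,s} use {g}
  b5 def {t} use {t}
  b6 def {s} use ∅
  b7 def {s} use ∅
  b8 def {u} use {t}

Liveness:
  live b0: ∅→{g,s}
  live b1: {g,s}→{g,t}
  live b2: ∅→{g,t}
  live b3: {g,t}→∅
  live b4: {g,t}→{t}
  live b5: {t}→{t}
  live b6: ∅→∅
  live b7: {t}→{t}
  live b8: {t}→∅

Conflict graph:
  g: {s,t,u}
  s: {g,t}
  t: {g,s,u}
  u: {g,t}

Chromatic number:
  lower bound: {g,s,t} mutually conflict ⇒ χ ≥ 3
  assign g→R0 s→R2 t→R1 u→R2 — no edge inside a register ⇒ χ ≤ 3
  χ = 3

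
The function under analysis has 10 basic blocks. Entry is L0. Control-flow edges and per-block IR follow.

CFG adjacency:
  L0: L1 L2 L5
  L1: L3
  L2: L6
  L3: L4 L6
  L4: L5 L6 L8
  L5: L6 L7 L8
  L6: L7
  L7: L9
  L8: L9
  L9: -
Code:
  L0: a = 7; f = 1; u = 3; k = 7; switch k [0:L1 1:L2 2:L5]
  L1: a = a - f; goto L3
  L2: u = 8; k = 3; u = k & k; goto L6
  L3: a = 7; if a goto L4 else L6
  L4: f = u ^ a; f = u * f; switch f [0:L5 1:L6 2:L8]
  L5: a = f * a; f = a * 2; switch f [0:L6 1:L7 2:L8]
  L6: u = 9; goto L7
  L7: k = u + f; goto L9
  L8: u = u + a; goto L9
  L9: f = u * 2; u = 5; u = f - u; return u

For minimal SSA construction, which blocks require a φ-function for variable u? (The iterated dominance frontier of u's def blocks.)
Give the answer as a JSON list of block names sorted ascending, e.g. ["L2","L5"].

Answer: ["L6", "L7", "L9"]

Derivation:
idom tree: L1←L0 L2←L0 L3←L1 L4←L3 L5←L0 L6←L0 L7←L0 L8←L0 L9←L0
Join-block Dom:
  L5: preds {L0,L4}: {L0} ∩ {L0,L1,L3,L4} = {L0}; idom=L0
  L6: preds {L2,L3,L4,L5}: {L0,L2} ∩ {L0,L1,L3} ∩ {L0,L1,L3,L4} ∩ {L0,L5} = {L0}; idom=L0
  L7: preds {L5,L6}: {L0,L5} ∩ {L0,L6} = {L0}; idom=L0
  L8: preds {L4,L5}: {L0,L1,L3,L4} ∩ {L0,L5} = {L0}; idom=L0
  L9: preds {L7,L8}: {L0,L7} ∩ {L0,L8} = {L0}; idom=L0

DF walk-up:
  L5←L0: walk · to L0
  L5←L4: walk L4→L3→L1 to L0
  L6←L2: walk L2 to L0
  L6←L3: walk L3→L1 to L0
  L6←L4: walk L4→L3→L1 to L0
  L6←L5: walk L5 to L0
  L7←L5: walk L5 to L0
  L7←L6: walk L6 to L0
  L8←L4: walk L4→L3→L1 to L0
  L8←L5: walk L5 to L0
  L9←L7: walk L7 to L0
  L9←L8: walk L8 to L0
  L0 → ∅
  L1 → {L5,L6,L8}
  L2 → {L6}
  L3 → {L5,L6,L8}
  L4 → {L5,L6,L8}
  L5 → {L6,L7,L8}
  L6 → {L7}
  L7 → {L9}
  L8 → {L9}
  L9 → ∅

φ for u: defs {L0,L2,L6,L8,L9}
  DF⁺ = {L6,L7,L9}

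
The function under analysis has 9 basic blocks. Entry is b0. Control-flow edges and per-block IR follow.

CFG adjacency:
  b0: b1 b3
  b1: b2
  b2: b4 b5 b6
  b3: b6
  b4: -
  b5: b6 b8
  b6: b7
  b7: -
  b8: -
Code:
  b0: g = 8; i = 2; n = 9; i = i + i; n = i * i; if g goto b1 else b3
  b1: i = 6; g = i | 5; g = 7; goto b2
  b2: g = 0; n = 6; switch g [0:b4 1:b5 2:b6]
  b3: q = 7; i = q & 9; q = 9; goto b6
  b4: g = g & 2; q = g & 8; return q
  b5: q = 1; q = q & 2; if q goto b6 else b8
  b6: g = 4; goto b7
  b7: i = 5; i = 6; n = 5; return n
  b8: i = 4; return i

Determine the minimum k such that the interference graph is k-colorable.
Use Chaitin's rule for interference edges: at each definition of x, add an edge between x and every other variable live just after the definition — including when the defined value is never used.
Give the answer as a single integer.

Answer: 3

Working:
Block summaries:
  b0 def {g,i,n} use ∅
  b1 def {g,i} use ∅
  b2 def {g,n} use ∅
  b3 def {i,q} use ∅
  b4 def {g,q} use {g}
  b5 def {q} use ∅
  b6 def {g} use ∅
  b7 def {i,n} use ∅
  b8 def {i} use ∅

Live sets:
  b0: in=∅ out=∅
  b1: in=∅ out=∅
  b2: in=∅ out={g}
  b3: in=∅ out=∅
  b4: in={g} out=∅
  b5: in=∅ out=∅
  b6: in=∅ out=∅
  b7: in=∅ out=∅
  b8: in=∅ out=∅

Conflict graph:
  g: {i,n}
  i: {g,n}
  n: {g,i}
  q: ∅

Chromatic number:
  {g,i,n} pairwise interfere (3-clique) ⇒ χ ≥ 3
  assign g→c0 i→c1 n→c2 q→c0 — no edge inside a register ⇒ χ ≤ 3
  χ = 3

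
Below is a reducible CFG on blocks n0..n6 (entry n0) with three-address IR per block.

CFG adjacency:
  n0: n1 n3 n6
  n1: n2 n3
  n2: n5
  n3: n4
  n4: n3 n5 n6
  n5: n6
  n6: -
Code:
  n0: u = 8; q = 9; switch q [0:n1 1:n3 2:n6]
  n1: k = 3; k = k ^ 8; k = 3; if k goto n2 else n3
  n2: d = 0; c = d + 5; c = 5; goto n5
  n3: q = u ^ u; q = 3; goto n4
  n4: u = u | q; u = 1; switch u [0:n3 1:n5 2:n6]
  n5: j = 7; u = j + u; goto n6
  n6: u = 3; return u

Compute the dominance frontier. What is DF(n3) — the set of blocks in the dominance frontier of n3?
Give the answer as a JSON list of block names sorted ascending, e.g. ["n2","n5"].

idom tree: n1←n0 n2←n1 n3←n0 n4←n3 n5←n0 n6←n0
Join-block Dom:
  n3: preds {n0,n1,n4}: {n0} ∩ {n0,n1} ∩ {n0,n3,n4} = {n0}; idom=n0
  n5: preds {n2,n4}: {n0,n1,n2} ∩ {n0,n3,n4} = {n0}; idom=n0
  n6: preds {n0,n4,n5}: {n0} ∩ {n0,n3,n4} ∩ {n0,n5} = {n0}; idom=n0

DF derivation:
  join n3 pred n0: · stop@n0
  join n3 pred n1: n1 stop@n0
  join n3 pred n4: n4→n3 stop@n0
  join n5 pred n2: n2→n1 stop@n0
  join n5 pred n4: n4→n3 stop@n0
  join n6 pred n0: · stop@n0
  join n6 pred n4: n4→n3 stop@n0
  join n6 pred n5: n5 stop@n0
  n0: DF=∅
  n1: DF={n3,n5}
  n2: DF={n5}
  n3: DF={n3,n5,n6}
  n4: DF={n3,n5,n6}
  n5: DF={n6}
  n6: DF=∅

DF(n3) = ["n3", "n5", "n6"]

Answer: ["n3", "n5", "n6"]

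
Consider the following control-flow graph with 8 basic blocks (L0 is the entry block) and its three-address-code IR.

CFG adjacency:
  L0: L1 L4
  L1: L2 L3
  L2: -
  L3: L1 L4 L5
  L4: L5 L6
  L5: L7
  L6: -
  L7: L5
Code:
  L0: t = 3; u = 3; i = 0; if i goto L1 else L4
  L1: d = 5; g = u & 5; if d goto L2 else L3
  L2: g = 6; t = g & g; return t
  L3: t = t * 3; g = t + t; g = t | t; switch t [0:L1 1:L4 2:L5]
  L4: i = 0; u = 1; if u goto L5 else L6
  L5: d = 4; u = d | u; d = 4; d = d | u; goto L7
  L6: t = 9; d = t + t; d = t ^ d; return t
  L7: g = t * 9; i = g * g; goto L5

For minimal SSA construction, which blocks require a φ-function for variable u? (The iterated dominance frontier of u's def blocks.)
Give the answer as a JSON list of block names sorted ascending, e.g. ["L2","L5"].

Answer: ["L5"]

Analysis:
idom tree: L1←L0 L2←L1 L3←L1 L4←L0 L5←L0 L6←L4 L7←L5
Join-block Dom:
  L1: preds {L0,L3}: {L0} ∩ {L0,L1,L3} = {L0}; idom=L0
  L4: preds {L0,L3}: {L0} ∩ {L0,L1,L3} = {L0}; idom=L0
  L5: preds {L3,L4,L7}: {L0,L1,L3} ∩ {L0,L4} ∩ {L0,L5,L7} = {L0}; idom=L0

Frontier:
  L1←L0: walk · to L0
  L1←L3: walk L3→L1 to L0
  L4←L0: walk · to L0
  L4←L3: walk L3→L1 to L0
  L5←L3: walk L3→L1 to L0
  L5←L4: walk L4 to L0
  L5←L7: walk L7→L5 to L0
  DF(L0)=∅
  DF(L1)={L1,L4,L5}
  DF(L2)=∅
  DF(L3)={L1,L4,L5}
  DF(L4)={L5}
  DF(L5)={L5}
  DF(L6)=∅
  DF(L7)={L5}

φ for u: defs {L0,L4,L5}
  DF⁺ = {L5}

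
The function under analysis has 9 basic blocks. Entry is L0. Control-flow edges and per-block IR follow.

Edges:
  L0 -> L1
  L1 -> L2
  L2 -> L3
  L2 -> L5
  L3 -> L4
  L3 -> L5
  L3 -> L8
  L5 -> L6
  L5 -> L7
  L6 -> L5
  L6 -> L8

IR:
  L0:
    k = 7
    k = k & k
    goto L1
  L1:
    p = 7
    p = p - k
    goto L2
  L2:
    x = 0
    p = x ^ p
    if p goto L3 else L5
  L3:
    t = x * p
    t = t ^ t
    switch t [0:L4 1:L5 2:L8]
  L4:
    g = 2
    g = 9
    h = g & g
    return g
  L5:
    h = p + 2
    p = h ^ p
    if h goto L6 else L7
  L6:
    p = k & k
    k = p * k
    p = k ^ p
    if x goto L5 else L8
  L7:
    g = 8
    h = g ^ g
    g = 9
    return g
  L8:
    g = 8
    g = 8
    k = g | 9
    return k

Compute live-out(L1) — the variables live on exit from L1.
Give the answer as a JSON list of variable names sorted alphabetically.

Answer: ["k", "p"]

Analysis:
Block summaries:
  L0: def={k} ue=∅
  L1: def={p} ue={k}
  L2: def={p,x} ue={p}
  L3: def={t} ue={p,x}
  L4: def={g,h} ue=∅
  L5: def={h,p} ue={p}
  L6: def={k,p} ue={k,x}
  L7: def={g,h} ue=∅
  L8: def={g,k} ue=∅

Live sets:
  live L0: ∅→{k}
  live L1: {k}→{k,p}
  live L2: {k,p}→{k,p,x}
  live L3: {k,p,x}→{k,p,x}
  live L4: ∅→∅
  live L5: {k,p,x}→{k,x}
  live L6: {k,x}→{k,p,x}
  live L7: ∅→∅
  live L8: ∅→∅

live-out(L1) = ["k", "p"]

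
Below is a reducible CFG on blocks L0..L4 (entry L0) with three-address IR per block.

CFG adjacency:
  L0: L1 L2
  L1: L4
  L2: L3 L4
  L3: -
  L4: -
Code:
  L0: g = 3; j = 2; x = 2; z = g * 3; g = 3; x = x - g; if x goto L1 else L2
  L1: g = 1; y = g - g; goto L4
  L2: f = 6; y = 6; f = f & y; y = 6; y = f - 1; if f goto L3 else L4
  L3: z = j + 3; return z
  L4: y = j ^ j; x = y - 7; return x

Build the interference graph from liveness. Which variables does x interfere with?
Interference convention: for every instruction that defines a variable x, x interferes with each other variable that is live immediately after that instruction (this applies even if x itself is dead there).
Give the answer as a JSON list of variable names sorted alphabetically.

Block summaries:
  L0 def {g,j,x,z} use ∅
  L1 def {g,y} use ∅
  L2 def {f,y} use ∅
  L3 def {z} use {j}
  L4 def {x,y} use {j}

Live sets:
  live L0: ∅→{j}
  live L1: {j}→{j}
  live L2: {j}→{j}
  live L3: {j}→∅
  live L4: {j}→∅

Conflict graph:
  f: {j,y}
  g: {j,x}
  j: {f,g,x,y,z}
  x: {g,j,z}
  y: {f,j}
  z: {j,x}

N(x) = ["g", "j", "z"]

Answer: ["g", "j", "z"]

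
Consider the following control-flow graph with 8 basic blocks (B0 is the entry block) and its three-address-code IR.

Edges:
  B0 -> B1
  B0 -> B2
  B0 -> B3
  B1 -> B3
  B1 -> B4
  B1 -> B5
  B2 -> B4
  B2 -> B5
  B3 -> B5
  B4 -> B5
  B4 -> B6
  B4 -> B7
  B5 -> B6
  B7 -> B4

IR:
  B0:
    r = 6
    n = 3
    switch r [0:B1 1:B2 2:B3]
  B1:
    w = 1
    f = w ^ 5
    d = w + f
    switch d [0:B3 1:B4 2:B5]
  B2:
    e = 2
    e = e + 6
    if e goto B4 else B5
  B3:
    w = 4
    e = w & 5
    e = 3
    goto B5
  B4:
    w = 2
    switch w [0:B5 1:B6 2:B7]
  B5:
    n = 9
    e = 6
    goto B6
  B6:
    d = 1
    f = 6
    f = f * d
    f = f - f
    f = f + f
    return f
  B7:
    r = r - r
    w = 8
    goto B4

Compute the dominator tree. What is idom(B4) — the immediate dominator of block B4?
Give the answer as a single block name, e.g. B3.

idom tree: B1←B0 B2←B0 B3←B0 B4←B0 B5←B0 B6←B0 B7←B4
Dom at joins:
  B3: preds {B0,B1}: {B0} ∩ {B0,B1} = {B0}; idom=B0
  B4: preds {B1,B2,B7}: {B0,B1} ∩ {B0,B2} ∩ {B0,B4,B7} = {B0}; idom=B0
  B5: preds {B1,B2,B3,B4}: {B0,B1} ∩ {B0,B2} ∩ {B0,B3} ∩ {B0,B4} = {B0}; idom=B0
  B6: preds {B4,B5}: {B0,B4} ∩ {B0,B5} = {B0}; idom=B0

idom(B4) = B0

Answer: B0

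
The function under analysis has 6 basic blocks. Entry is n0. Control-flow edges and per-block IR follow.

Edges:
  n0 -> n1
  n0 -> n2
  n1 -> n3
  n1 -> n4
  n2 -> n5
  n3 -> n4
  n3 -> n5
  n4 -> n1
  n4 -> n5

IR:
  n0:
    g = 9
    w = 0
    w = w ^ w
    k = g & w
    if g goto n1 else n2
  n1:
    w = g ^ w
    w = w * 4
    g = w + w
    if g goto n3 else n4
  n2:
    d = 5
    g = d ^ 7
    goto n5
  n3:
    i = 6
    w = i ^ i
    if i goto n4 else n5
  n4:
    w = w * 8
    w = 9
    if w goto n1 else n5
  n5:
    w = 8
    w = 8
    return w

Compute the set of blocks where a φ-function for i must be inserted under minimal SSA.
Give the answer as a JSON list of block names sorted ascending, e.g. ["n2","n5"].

Answer: ["n1", "n4", "n5"]

Working:
idom tree: n1←n0 n2←n0 n3←n1 n4←n1 n5←n0
Join-block Dom:
  n1: preds {n0,n4}: {n0} ∩ {n0,n1,n4} = {n0}; idom=n0
  n4: preds {n1,n3}: {n0,n1} ∩ {n0,n1,n3} = {n0,n1}; idom=n1
  n5: preds {n2,n3,n4}: {n0,n2} ∩ {n0,n1,n3} ∩ {n0,n1,n4} = {n0}; idom=n0

DF derivation:
  join n1 pred n0: · stop@n0
  join n1 pred n4: n4→n1 stop@n0
  join n4 pred n1: · stop@n1
  join n4 pred n3: n3 stop@n1
  join n5 pred n2: n2 stop@n0
  join n5 pred n3: n3→n1 stop@n0
  join n5 pred n4: n4→n1 stop@n0
  DF(n0)=∅
  DF(n1)={n1,n5}
  DF(n2)={n5}
  DF(n3)={n4,n5}
  DF(n4)={n1,n5}
  DF(n5)=∅

φ for i: defs {n3}
  DF⁺ = {n1,n4,n5}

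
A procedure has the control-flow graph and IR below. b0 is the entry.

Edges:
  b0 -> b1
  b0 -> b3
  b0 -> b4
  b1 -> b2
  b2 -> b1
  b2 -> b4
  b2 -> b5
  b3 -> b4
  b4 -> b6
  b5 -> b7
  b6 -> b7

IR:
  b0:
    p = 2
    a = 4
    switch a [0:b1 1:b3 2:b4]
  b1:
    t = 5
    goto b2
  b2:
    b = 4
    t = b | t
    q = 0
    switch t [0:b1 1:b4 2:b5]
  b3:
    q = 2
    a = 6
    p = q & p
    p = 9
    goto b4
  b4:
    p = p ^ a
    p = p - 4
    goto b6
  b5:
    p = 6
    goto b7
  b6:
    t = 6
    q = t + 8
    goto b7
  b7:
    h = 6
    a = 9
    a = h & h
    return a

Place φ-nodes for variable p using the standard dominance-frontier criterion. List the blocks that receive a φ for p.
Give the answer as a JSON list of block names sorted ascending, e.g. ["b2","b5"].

Answer: ["b4", "b7"]

Analysis:
idom tree: b1←b0 b2←b1 b3←b0 b4←b0 b5←b2 b6←b4 b7←b0
Join-block Dom:
  b1: preds {b0,b2}: {b0} ∩ {b0,b1,b2} = {b0}; idom=b0
  b4: preds {b0,b2,b3}: {b0} ∩ {b0,b1,b2} ∩ {b0,b3} = {b0}; idom=b0
  b7: preds {b5,b6}: {b0,b1,b2,b5} ∩ {b0,b4,b6} = {b0}; idom=b0

DF walk-up:
  b1←b0: walk · to b0
  b1←b2: walk b2→b1 to b0
  b4←b0: walk · to b0
  b4←b2: walk b2→b1 to b0
  b4←b3: walk b3 to b0
  b7←b5: walk b5→b2→b1 to b0
  b7←b6: walk b6→b4 to b0
  b0 → ∅
  b1 → {b1,b4,b7}
  b2 → {b1,b4,b7}
  b3 → {b4}
  b4 → {b7}
  b5 → {b7}
  b6 → {b7}
  b7 → ∅

φ for p: defs {b0,b3,b4,b5}
  DF⁺ = {b4,b7}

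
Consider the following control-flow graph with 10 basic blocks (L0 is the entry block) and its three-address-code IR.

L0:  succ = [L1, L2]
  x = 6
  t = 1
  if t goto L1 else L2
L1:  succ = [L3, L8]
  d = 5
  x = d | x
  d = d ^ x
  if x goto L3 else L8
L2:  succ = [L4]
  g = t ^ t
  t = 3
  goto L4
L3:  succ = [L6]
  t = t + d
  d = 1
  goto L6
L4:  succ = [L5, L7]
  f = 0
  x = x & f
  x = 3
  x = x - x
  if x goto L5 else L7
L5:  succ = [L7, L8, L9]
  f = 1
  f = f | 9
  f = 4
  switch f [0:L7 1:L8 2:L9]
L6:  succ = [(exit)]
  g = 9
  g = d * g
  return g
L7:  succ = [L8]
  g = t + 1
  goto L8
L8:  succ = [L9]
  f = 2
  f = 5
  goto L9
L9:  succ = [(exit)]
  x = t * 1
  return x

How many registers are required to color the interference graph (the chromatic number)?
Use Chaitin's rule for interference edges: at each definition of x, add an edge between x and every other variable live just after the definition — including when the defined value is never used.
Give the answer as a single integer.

Block summaries:
  L0 def {t,x} use ∅
  L1 def {d,x} use {x}
  L2 def {g,t} use {t}
  L3 def {d,t} use {d,t}
  L4 def {f,x} use {x}
  L5 def {f} use ∅
  L6 def {g} use {d}
  L7 def {g} use {t}
  L8 def {f} use ∅
  L9 def {x} use {t}

Backward fixpoint:
  live L0: ∅→{t,x}
  live L1: {t,x}→{d,t}
  live L2: {t,x}→{t,x}
  live L3: {d,t}→{d}
  live L4: {t,x}→{t}
  live L5: {t}→{t}
  live L6: {d}→∅
  live L7: {t}→{t}
  live L8: {t}→{t}
  live L9: {t}→∅

Interference:
  d: {g,t,x}
  f: {t,x}
  g: {d,t,x}
  t: {d,f,g,x}
  x: {d,f,g,t}

Colouring:
  {d,g,t,x} pairwise interfere (4-clique) ⇒ χ ≥ 4
  4-colouring: r0={t}  r1={x}  r2={d,f}  r3={g}
  χ = 4

Answer: 4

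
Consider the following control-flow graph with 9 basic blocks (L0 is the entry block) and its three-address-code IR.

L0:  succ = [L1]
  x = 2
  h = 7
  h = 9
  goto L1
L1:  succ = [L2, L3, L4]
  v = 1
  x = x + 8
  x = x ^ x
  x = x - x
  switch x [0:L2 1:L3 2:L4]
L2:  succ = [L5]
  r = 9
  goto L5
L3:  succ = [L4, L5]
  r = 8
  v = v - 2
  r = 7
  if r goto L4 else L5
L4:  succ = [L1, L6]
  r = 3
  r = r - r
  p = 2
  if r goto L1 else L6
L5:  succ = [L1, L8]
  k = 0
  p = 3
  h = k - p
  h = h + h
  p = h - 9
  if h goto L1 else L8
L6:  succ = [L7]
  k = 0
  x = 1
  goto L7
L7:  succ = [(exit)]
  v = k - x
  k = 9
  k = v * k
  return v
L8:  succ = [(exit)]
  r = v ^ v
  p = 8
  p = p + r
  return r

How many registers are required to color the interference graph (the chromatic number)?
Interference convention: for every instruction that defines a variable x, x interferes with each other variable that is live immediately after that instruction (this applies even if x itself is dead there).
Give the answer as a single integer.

Answer: 4

Working:
Block summaries:
  L0: {h,x} / ∅
  L1: {v,x} / {x}
  L2: {r} / ∅
  L3: {r,v} / {v}
  L4: {p,r} / ∅
  L5: {h,k,p} / ∅
  L6: {k,x} / ∅
  L7: {k,v} / {k,x}
  L8: {p,r} / {v}

Backward fixpoint:
  live L0: ∅→{x}
  live L1: {x}→{v,x}
  live L2: {v,x}→{v,x}
  live L3: {v,x}→{v,x}
  live L4: {x}→{x}
  live L5: {v,x}→{v,x}
  live L6: ∅→{k,x}
  live L7: {k,x}→∅
  live L8: {v}→∅

Interfere edges:
  h↔{p,v,x}
  k↔{p,v,x}
  p↔{h,k,r,v,x}
  r↔{p,v,x}
  v↔{h,k,p,r,x}
  x↔{h,k,p,r,v}

Chromatic number:
  {h,p,v,x} pairwise interfere (4-clique) ⇒ χ ≥ 4
  assign h→r3 k→r3 p→r0 r→r3 v→r1 x→r2 — no edge inside a register ⇒ χ ≤ 4
  χ = 4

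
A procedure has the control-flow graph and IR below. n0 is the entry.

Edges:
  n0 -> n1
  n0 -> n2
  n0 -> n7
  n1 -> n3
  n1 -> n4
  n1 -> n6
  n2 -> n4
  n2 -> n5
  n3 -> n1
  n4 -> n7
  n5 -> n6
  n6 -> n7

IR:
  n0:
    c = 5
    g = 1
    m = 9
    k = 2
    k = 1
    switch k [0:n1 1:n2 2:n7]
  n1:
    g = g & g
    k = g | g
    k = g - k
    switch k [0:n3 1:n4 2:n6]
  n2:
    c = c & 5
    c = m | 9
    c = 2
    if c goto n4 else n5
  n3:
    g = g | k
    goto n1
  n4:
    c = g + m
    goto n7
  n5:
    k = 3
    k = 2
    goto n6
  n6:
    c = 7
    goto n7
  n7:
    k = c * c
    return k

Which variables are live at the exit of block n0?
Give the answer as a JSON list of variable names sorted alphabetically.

Block summaries:
  n0 def {c,g,k,m} use ∅
  n1 def {g,k} use {g}
  n2 def {c} use {c,m}
  n3 def {g} use {g,k}
  n4 def {c} use {g,m}
  n5 def {k} use ∅
  n6 def {c} use ∅
  n7 def {k} use {c}

Backward fixpoint:
  n0 li=∅ lo={c,g,m}
  n1 li={g,m} lo={g,k,m}
  n2 li={c,g,m} lo={g,m}
  n3 li={g,k,m} lo={g,m}
  n4 li={g,m} lo={c}
  n5 li=∅ lo=∅
  n6 li=∅ lo={c}
  n7 li={c} lo=∅

live-out(n0) = ["c", "g", "m"]

Answer: ["c", "g", "m"]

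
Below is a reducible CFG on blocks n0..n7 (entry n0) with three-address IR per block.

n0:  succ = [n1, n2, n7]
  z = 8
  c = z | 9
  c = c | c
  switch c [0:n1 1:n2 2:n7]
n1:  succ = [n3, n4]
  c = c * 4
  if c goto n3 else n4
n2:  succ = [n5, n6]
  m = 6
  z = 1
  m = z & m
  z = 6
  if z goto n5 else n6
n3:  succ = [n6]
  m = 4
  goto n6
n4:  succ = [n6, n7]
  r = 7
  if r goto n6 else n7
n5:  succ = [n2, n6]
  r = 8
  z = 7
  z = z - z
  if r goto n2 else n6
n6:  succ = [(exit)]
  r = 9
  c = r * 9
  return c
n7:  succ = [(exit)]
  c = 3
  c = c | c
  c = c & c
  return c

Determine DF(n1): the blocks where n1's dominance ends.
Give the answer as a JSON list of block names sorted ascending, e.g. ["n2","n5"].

Answer: ["n6", "n7"]

Derivation:
idom tree: n1←n0 n2←n0 n3←n1 n4←n1 n5←n2 n6←n0 n7←n0
Dom at joins:
  n2: preds {n0,n5}: {n0} ∩ {n0,n2,n5} = {n0}; idom=n0
  n6: preds {n2,n3,n4,n5}: {n0,n2} ∩ {n0,n1,n3} ∩ {n0,n1,n4} ∩ {n0,n2,n5} = {n0}; idom=n0
  n7: preds {n0,n4}: {n0} ∩ {n0,n1,n4} = {n0}; idom=n0

Frontier:
  join n2 pred n0: · stop@n0
  join n2 pred n5: n5→n2 stop@n0
  join n6 pred n2: n2 stop@n0
  join n6 pred n3: n3→n1 stop@n0
  join n6 pred n4: n4→n1 stop@n0
  join n6 pred n5: n5→n2 stop@n0
  join n7 pred n0: · stop@n0
  join n7 pred n4: n4→n1 stop@n0
  n0 → ∅
  n1 → {n6,n7}
  n2 → {n2,n6}
  n3 → {n6}
  n4 → {n6,n7}
  n5 → {n2,n6}
  n6 → ∅
  n7 → ∅

DF(n1) = ["n6", "n7"]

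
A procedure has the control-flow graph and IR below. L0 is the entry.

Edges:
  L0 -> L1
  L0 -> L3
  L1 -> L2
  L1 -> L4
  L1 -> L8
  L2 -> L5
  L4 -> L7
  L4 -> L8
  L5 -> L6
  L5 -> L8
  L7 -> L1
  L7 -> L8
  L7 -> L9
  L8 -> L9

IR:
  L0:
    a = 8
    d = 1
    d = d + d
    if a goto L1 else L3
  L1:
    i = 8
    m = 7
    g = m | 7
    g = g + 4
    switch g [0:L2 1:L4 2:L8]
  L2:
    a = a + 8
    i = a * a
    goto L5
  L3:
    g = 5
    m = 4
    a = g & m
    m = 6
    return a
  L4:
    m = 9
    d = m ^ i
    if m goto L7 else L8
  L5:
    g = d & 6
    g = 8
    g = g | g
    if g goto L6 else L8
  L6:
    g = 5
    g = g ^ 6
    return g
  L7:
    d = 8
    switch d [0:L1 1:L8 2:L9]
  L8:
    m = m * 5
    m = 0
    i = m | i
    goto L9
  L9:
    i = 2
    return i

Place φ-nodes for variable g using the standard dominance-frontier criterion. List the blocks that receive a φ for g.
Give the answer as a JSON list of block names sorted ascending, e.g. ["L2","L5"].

Answer: ["L1", "L8", "L9"]

Derivation:
idom tree: L1←L0 L2←L1 L3←L0 L4←L1 L5←L2 L6←L5 L7←L4 L8←L1 L9←L1
Dom at joins:
  L1: preds {L0,L7}: {L0} ∩ {L0,L1,L4,L7} = {L0}; idom=L0
  L8: preds {L1,L4,L5,L7}: {L0,L1} ∩ {L0,L1,L4} ∩ {L0,L1,L2,L5} ∩ {L0,L1,L4,L7} = {L0,L1}; idom=L1
  L9: preds {L7,L8}: {L0,L1,L4,L7} ∩ {L0,L1,L8} = {L0,L1}; idom=L1

DF derivation:
  join L1 pred L0: · stop@L0
  join L1 pred L7: L7→L4→L1 stop@L0
  join L8 pred L1: · stop@L1
  join L8 pred L4: L4 stop@L1
  join L8 pred L5: L5→L2 stop@L1
  join L8 pred L7: L7→L4 stop@L1
  join L9 pred L7: L7→L4 stop@L1
  join L9 pred L8: L8 stop@L1
  DF(L0)=∅
  DF(L1)={L1}
  DF(L2)={L8}
  DF(L3)=∅
  DF(L4)={L1,L8,L9}
  DF(L5)={L8}
  DF(L6)=∅
  DF(L7)={L1,L8,L9}
  DF(L8)={L9}
  DF(L9)=∅

φ for g: defs {L1,L3,L5,L6}
  DF⁺ = {L1,L8,L9}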